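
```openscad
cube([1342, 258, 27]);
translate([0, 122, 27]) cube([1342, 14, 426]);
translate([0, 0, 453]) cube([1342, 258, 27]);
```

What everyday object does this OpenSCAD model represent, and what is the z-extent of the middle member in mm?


An I-beam. The web height is 426 mm.

Two wide flanges with a thin centred web — an I-beam. Overall 480 mm minus two 27 mm flanges gives a web of 480 − 2·27 = 426 mm.


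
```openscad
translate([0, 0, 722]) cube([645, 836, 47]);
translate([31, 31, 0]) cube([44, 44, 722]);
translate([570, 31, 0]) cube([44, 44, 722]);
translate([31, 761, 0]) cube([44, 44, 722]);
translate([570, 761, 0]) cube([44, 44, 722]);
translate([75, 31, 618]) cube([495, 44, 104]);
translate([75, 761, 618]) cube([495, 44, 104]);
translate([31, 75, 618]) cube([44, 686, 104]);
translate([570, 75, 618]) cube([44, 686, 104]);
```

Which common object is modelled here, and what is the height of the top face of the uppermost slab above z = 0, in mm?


A table. The table height is 769 mm.

A 645×836×47 slab sits at z = 722 on four 44 mm square posts — a table. The top surface is at 722 + 47 = 769 mm.


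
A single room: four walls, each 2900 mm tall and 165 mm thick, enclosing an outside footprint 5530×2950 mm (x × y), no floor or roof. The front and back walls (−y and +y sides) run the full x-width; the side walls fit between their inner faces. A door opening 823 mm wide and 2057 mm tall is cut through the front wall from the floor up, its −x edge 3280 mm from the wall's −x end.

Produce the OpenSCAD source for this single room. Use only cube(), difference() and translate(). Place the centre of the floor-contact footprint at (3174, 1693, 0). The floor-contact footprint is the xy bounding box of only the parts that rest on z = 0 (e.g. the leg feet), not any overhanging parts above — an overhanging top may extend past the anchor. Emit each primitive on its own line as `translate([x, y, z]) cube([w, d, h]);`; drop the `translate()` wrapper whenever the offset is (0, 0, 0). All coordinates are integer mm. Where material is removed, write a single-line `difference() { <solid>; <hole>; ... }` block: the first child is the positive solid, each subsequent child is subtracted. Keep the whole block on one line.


difference() { translate([409, 218, 0]) cube([5530, 165, 2900]); translate([3689, 218, 0]) cube([823, 165, 2057]); }
translate([409, 3003, 0]) cube([5530, 165, 2900]);
translate([409, 383, 0]) cube([165, 2620, 2900]);
translate([5774, 383, 0]) cube([165, 2620, 2900]);


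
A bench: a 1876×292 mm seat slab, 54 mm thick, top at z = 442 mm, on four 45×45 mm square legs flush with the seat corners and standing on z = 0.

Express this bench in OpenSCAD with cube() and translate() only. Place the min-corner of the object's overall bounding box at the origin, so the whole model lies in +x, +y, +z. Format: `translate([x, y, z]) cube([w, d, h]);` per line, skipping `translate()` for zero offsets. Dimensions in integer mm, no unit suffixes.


translate([0, 0, 388]) cube([1876, 292, 54]);
cube([45, 45, 388]);
translate([0, 247, 0]) cube([45, 45, 388]);
translate([1831, 0, 0]) cube([45, 45, 388]);
translate([1831, 247, 0]) cube([45, 45, 388]);


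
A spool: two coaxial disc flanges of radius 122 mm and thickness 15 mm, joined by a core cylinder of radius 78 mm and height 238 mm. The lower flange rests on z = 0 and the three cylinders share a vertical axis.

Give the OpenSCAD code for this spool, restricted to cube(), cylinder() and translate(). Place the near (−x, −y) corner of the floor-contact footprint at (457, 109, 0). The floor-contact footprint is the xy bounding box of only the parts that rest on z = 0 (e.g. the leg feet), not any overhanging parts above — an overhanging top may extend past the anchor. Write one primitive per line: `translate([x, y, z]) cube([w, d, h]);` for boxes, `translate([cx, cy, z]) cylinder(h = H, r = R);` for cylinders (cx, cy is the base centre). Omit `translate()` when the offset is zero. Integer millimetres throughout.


translate([579, 231, 0]) cylinder(h = 15, r = 122);
translate([579, 231, 15]) cylinder(h = 238, r = 78);
translate([579, 231, 253]) cylinder(h = 15, r = 122);


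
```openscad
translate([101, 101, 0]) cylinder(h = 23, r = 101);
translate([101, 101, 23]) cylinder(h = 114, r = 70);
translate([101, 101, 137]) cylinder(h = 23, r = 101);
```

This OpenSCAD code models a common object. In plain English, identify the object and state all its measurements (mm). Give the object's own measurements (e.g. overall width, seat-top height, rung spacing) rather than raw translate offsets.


A spool: two coaxial disc flanges of radius 101 mm and thickness 23 mm, joined by a core cylinder of radius 70 mm and height 114 mm. The lower flange rests on z = 0 and the three cylinders share a vertical axis.


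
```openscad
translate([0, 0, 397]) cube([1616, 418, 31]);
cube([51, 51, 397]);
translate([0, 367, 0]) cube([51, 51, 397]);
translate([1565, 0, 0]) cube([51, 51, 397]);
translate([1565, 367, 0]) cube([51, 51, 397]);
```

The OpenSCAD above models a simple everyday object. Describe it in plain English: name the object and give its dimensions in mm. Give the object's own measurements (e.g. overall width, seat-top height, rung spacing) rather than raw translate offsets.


A bench: a 1616×418 mm seat slab, 31 mm thick, top at z = 428 mm, on four 51×51 mm square legs flush with the seat corners and standing on z = 0.


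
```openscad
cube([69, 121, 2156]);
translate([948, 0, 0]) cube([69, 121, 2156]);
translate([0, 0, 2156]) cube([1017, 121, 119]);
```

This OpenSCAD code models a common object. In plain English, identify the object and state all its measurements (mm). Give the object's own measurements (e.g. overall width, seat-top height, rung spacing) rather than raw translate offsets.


A door frame. The clear opening is 879 mm wide and 2156 mm high. Two 69 mm wide jambs, 121 mm deep, stand either side of the opening from the floor to the top of the opening. A 119 mm thick head sits across the top of both jambs, spanning the full outside width of the frame.


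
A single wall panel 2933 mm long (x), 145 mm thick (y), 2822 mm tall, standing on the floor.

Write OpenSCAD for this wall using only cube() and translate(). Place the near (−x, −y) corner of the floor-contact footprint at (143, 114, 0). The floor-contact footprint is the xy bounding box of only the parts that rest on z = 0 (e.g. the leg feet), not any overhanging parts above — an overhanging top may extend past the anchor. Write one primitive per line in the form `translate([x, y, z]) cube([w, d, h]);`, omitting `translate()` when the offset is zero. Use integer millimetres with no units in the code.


translate([143, 114, 0]) cube([2933, 145, 2822]);


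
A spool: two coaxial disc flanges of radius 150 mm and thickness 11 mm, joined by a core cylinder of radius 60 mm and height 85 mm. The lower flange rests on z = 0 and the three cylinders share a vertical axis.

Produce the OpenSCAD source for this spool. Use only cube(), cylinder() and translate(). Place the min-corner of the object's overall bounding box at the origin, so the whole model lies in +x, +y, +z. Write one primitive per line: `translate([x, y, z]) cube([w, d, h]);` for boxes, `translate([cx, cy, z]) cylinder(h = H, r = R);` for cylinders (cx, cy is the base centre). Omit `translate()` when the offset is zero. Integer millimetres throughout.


translate([150, 150, 0]) cylinder(h = 11, r = 150);
translate([150, 150, 11]) cylinder(h = 85, r = 60);
translate([150, 150, 96]) cylinder(h = 11, r = 150);


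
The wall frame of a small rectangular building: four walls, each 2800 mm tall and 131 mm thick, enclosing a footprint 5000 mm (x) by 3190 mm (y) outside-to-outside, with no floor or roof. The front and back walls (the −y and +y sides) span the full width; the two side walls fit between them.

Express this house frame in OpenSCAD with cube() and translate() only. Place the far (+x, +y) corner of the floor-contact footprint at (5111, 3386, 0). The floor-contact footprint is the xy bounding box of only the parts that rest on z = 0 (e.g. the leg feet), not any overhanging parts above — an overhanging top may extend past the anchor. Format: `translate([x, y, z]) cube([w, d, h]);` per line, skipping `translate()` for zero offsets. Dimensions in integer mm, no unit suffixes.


translate([111, 196, 0]) cube([5000, 131, 2800]);
translate([111, 3255, 0]) cube([5000, 131, 2800]);
translate([111, 327, 0]) cube([131, 2928, 2800]);
translate([4980, 327, 0]) cube([131, 2928, 2800]);


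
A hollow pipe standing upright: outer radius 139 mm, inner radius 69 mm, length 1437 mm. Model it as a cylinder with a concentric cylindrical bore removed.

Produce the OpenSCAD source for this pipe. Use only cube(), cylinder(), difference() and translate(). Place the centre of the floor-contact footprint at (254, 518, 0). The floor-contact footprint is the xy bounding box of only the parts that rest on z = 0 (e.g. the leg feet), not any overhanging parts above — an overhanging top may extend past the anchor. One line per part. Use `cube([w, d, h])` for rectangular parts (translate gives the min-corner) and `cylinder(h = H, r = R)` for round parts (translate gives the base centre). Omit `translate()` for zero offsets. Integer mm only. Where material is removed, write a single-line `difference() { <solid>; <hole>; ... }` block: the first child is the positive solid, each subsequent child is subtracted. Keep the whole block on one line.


difference() { translate([254, 518, 0]) cylinder(h = 1437, r = 139); translate([254, 518, 0]) cylinder(h = 1437, r = 69); }


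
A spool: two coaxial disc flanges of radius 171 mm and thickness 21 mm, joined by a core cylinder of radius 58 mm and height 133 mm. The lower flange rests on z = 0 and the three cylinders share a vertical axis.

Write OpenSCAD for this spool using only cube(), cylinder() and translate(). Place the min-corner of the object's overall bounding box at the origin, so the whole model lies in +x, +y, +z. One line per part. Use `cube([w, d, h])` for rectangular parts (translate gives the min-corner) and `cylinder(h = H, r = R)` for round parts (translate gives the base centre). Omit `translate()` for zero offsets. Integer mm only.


translate([171, 171, 0]) cylinder(h = 21, r = 171);
translate([171, 171, 21]) cylinder(h = 133, r = 58);
translate([171, 171, 154]) cylinder(h = 21, r = 171);


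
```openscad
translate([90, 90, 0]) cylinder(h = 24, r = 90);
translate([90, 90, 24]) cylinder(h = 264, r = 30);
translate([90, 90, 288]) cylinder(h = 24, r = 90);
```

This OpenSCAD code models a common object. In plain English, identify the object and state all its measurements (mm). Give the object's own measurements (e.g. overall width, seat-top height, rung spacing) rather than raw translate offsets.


A spool: two coaxial disc flanges of radius 90 mm and thickness 24 mm, joined by a core cylinder of radius 30 mm and height 264 mm. The lower flange rests on z = 0 and the three cylinders share a vertical axis.


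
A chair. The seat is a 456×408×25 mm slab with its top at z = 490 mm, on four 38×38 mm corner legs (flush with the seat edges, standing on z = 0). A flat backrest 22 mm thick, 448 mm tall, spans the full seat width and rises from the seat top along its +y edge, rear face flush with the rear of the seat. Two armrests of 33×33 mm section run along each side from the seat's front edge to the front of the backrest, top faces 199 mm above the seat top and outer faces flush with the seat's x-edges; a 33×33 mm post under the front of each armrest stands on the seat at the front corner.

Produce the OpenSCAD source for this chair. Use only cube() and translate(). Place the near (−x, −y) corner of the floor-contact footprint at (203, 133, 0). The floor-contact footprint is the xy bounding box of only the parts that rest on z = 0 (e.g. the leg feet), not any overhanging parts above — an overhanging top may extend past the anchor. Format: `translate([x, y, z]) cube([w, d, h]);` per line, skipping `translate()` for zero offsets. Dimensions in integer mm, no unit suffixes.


translate([203, 133, 465]) cube([456, 408, 25]);
translate([203, 133, 0]) cube([38, 38, 465]);
translate([621, 133, 0]) cube([38, 38, 465]);
translate([203, 503, 0]) cube([38, 38, 465]);
translate([621, 503, 0]) cube([38, 38, 465]);
translate([203, 519, 490]) cube([456, 22, 448]);
translate([203, 133, 656]) cube([33, 386, 33]);
translate([626, 133, 656]) cube([33, 386, 33]);
translate([203, 133, 490]) cube([33, 33, 166]);
translate([626, 133, 490]) cube([33, 33, 166]);


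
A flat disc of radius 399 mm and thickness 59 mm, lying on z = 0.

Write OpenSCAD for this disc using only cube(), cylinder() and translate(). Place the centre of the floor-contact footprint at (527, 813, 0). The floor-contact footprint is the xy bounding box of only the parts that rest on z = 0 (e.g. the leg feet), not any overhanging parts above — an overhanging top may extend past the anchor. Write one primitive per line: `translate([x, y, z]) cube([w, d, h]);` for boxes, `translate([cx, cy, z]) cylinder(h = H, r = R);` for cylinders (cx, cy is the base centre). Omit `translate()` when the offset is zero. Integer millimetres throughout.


translate([527, 813, 0]) cylinder(h = 59, r = 399);


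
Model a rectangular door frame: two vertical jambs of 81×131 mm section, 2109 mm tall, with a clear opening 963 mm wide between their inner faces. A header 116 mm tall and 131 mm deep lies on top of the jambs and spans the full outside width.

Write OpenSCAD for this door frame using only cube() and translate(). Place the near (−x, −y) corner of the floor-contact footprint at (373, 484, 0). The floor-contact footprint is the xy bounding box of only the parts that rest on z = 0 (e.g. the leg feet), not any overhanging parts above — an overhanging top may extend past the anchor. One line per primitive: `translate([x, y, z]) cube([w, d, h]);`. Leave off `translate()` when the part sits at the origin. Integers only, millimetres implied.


translate([373, 484, 0]) cube([81, 131, 2109]);
translate([1417, 484, 0]) cube([81, 131, 2109]);
translate([373, 484, 2109]) cube([1125, 131, 116]);


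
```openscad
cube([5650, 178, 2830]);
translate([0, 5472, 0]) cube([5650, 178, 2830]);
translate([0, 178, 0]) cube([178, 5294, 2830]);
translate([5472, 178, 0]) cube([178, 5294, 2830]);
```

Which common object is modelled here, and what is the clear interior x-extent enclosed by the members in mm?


A house (or room) frame. The interior width is 5294 mm.

Four 2830 mm walls enclosing a rectangle with no floor or roof — a room or house frame. Outside width is 5650 mm and wall thickness is 178 mm, so the interior width is 5650 − 2 × 178 = 5294 mm.


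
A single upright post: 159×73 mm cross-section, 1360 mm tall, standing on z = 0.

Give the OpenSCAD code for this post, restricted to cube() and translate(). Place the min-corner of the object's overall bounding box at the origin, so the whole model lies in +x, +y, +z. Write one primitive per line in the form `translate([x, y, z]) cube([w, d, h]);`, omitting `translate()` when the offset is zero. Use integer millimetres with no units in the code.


cube([159, 73, 1360]);


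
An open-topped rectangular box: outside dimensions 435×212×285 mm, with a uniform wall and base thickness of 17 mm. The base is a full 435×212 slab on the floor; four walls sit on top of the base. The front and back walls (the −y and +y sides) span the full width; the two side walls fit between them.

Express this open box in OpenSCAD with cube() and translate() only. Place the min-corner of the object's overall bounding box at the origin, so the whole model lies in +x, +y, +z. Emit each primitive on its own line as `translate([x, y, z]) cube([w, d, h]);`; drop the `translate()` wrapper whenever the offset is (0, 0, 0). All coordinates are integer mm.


cube([435, 212, 17]);
translate([0, 0, 17]) cube([435, 17, 268]);
translate([0, 195, 17]) cube([435, 17, 268]);
translate([0, 17, 17]) cube([17, 178, 268]);
translate([418, 17, 17]) cube([17, 178, 268]);


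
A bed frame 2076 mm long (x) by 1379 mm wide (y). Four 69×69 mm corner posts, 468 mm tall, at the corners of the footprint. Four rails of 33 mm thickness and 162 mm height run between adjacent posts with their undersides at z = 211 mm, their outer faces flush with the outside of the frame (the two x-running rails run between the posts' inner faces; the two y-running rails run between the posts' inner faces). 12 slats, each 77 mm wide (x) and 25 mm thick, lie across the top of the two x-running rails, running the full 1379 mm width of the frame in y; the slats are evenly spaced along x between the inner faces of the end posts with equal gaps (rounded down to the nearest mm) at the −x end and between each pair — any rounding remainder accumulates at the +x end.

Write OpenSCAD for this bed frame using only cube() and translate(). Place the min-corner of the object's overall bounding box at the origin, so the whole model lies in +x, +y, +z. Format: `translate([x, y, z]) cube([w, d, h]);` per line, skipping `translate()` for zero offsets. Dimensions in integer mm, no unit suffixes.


cube([69, 69, 468]);
translate([0, 1310, 0]) cube([69, 69, 468]);
translate([2007, 0, 0]) cube([69, 69, 468]);
translate([2007, 1310, 0]) cube([69, 69, 468]);
translate([69, 0, 211]) cube([1938, 33, 162]);
translate([69, 1346, 211]) cube([1938, 33, 162]);
translate([0, 69, 211]) cube([33, 1241, 162]);
translate([2043, 69, 211]) cube([33, 1241, 162]);
translate([147, 0, 373]) cube([77, 1379, 25]);
translate([302, 0, 373]) cube([77, 1379, 25]);
translate([457, 0, 373]) cube([77, 1379, 25]);
translate([612, 0, 373]) cube([77, 1379, 25]);
translate([767, 0, 373]) cube([77, 1379, 25]);
translate([922, 0, 373]) cube([77, 1379, 25]);
translate([1077, 0, 373]) cube([77, 1379, 25]);
translate([1232, 0, 373]) cube([77, 1379, 25]);
translate([1387, 0, 373]) cube([77, 1379, 25]);
translate([1542, 0, 373]) cube([77, 1379, 25]);
translate([1697, 0, 373]) cube([77, 1379, 25]);
translate([1852, 0, 373]) cube([77, 1379, 25]);


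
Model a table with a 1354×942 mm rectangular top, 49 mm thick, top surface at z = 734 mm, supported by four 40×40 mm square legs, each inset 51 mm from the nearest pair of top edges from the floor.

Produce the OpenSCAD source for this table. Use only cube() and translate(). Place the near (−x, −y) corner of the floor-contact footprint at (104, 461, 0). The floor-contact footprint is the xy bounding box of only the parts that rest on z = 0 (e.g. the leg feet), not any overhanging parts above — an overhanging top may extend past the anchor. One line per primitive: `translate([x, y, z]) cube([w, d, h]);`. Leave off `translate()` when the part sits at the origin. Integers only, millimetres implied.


// leg_h = 734 - 49 = 685
translate([53, 410, 685]) cube([1354, 942, 49]);
translate([104, 461, 0]) cube([40, 40, 685]);
translate([1316, 461, 0]) cube([40, 40, 685]);
translate([104, 1261, 0]) cube([40, 40, 685]);
translate([1316, 1261, 0]) cube([40, 40, 685]);


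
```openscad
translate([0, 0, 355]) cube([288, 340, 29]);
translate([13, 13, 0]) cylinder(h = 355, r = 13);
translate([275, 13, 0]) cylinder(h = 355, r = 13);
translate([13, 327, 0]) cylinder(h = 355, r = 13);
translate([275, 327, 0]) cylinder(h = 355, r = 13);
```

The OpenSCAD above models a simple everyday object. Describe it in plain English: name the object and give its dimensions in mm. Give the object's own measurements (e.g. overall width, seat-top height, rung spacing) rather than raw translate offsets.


A simple wooden stool: a rectangular seat 288 mm (x) by 340 mm (y), 29 mm thick, top face at z = 384 mm, on four round legs, each 26 mm in diameter. The legs rest on z = 0, each leg's axis is inset half a diameter from the nearest pair of seat edges (so the leg's bounding box is flush with the corner).


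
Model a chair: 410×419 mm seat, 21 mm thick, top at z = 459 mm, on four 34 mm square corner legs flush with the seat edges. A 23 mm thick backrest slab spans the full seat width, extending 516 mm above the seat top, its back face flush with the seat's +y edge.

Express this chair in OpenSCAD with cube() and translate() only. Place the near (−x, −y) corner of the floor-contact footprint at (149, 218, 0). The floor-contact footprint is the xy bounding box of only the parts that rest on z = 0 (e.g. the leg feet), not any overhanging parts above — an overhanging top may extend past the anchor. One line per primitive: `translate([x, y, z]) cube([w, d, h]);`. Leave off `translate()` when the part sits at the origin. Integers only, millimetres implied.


// leg_h = 459 - 21 = 438
translate([149, 218, 438]) cube([410, 419, 21]);
translate([149, 218, 0]) cube([34, 34, 438]);
translate([525, 218, 0]) cube([34, 34, 438]);
translate([149, 603, 0]) cube([34, 34, 438]);
translate([525, 603, 0]) cube([34, 34, 438]);
translate([149, 614, 459]) cube([410, 23, 516]);


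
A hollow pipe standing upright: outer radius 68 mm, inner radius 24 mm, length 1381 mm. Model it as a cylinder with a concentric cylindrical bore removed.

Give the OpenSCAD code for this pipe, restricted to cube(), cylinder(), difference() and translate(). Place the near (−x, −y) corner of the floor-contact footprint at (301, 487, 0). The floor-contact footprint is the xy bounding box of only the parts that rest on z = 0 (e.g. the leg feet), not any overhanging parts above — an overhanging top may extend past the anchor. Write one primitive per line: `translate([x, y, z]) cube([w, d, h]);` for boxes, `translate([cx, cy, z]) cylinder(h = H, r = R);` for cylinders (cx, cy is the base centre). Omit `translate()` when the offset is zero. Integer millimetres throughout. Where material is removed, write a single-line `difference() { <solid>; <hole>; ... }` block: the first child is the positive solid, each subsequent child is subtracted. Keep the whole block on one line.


difference() { translate([369, 555, 0]) cylinder(h = 1381, r = 68); translate([369, 555, 0]) cylinder(h = 1381, r = 24); }


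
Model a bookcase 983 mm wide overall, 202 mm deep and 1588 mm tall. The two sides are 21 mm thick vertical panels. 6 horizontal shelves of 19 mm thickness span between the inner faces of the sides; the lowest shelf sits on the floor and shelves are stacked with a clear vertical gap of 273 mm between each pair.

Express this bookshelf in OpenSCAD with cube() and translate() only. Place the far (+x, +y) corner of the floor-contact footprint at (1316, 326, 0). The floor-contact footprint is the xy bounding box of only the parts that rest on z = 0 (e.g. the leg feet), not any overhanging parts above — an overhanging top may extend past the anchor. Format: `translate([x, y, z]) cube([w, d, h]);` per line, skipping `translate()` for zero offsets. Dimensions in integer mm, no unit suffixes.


translate([333, 124, 0]) cube([21, 202, 1588]);
translate([1295, 124, 0]) cube([21, 202, 1588]);
translate([354, 124, 0]) cube([941, 202, 19]);
translate([354, 124, 292]) cube([941, 202, 19]);
translate([354, 124, 584]) cube([941, 202, 19]);
translate([354, 124, 876]) cube([941, 202, 19]);
translate([354, 124, 1168]) cube([941, 202, 19]);
translate([354, 124, 1460]) cube([941, 202, 19]);


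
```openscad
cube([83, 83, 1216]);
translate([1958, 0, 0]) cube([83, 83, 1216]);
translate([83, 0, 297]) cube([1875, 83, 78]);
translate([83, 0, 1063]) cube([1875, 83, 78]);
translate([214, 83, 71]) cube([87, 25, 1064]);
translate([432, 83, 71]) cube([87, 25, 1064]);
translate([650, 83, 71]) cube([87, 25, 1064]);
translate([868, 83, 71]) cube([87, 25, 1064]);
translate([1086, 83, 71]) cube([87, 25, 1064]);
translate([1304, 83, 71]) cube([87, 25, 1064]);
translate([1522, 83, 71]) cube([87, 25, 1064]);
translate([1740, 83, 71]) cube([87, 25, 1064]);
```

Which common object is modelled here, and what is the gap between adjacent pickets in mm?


A fence section. The picket gap is 131 mm.

Two posts, two rails, 8 pickets — a fence section. Span 1875 mm holds 8 pickets of 87 mm with 9 equal gaps: ⌊(1875 − 8·87) / 9⌋ = 131 mm.


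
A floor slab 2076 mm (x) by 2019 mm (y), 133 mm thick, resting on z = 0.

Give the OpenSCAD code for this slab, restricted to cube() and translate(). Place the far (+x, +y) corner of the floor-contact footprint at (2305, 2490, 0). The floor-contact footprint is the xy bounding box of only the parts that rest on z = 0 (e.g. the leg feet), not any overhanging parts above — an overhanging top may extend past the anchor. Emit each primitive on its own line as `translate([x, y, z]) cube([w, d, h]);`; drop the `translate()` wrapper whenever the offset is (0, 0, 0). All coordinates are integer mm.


translate([229, 471, 0]) cube([2076, 2019, 133]);


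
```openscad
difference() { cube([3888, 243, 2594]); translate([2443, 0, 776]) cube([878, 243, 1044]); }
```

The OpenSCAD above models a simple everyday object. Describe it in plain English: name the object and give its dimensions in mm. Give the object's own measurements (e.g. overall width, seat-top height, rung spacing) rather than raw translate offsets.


A wall 3888 mm long (x), 243 mm thick (y), 2594 mm tall, with a rectangular window opening cut through it. The opening is 878 mm wide and 1044 mm tall; its sill is at z = 776 mm and its near (−x) edge is 2443 mm from the wall's −x end. The opening passes through the full wall thickness.


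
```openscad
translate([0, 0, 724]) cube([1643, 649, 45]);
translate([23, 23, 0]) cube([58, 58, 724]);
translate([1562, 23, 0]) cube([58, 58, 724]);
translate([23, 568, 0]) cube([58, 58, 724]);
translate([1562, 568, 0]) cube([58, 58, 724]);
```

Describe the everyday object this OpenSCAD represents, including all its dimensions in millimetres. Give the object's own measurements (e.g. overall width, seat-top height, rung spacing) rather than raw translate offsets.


A rectangular dining table. The top is 1643×649×45 mm with its upper surface at z = 769 mm. It stands on four 58×58 mm square legs, each inset 23 mm from the nearest pair of top edges, running from the floor to the underside of the top.


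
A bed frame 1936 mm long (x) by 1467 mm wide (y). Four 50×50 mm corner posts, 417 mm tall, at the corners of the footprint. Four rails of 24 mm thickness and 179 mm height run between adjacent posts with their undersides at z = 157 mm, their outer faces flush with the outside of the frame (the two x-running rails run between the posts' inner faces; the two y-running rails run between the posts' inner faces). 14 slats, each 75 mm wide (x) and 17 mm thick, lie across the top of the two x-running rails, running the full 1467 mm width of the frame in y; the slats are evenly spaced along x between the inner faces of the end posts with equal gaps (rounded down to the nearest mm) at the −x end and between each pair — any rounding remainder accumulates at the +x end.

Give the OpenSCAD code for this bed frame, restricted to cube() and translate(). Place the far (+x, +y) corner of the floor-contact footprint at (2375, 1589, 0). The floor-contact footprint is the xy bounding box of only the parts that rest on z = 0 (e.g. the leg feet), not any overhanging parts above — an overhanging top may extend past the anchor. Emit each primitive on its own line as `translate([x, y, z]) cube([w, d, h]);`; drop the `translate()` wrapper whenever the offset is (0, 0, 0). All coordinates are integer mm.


// slat z = rail_z + rail_h = 157 + 179 = 336
// slat gap = ⌊(1836 − 14·75) / 15⌋ = 52
translate([439, 122, 0]) cube([50, 50, 417]);
translate([439, 1539, 0]) cube([50, 50, 417]);
translate([2325, 122, 0]) cube([50, 50, 417]);
translate([2325, 1539, 0]) cube([50, 50, 417]);
translate([489, 122, 157]) cube([1836, 24, 179]);
translate([489, 1565, 157]) cube([1836, 24, 179]);
translate([439, 172, 157]) cube([24, 1367, 179]);
translate([2351, 172, 157]) cube([24, 1367, 179]);
translate([541, 122, 336]) cube([75, 1467, 17]);
translate([668, 122, 336]) cube([75, 1467, 17]);
translate([795, 122, 336]) cube([75, 1467, 17]);
translate([922, 122, 336]) cube([75, 1467, 17]);
translate([1049, 122, 336]) cube([75, 1467, 17]);
translate([1176, 122, 336]) cube([75, 1467, 17]);
translate([1303, 122, 336]) cube([75, 1467, 17]);
translate([1430, 122, 336]) cube([75, 1467, 17]);
translate([1557, 122, 336]) cube([75, 1467, 17]);
translate([1684, 122, 336]) cube([75, 1467, 17]);
translate([1811, 122, 336]) cube([75, 1467, 17]);
translate([1938, 122, 336]) cube([75, 1467, 17]);
translate([2065, 122, 336]) cube([75, 1467, 17]);
translate([2192, 122, 336]) cube([75, 1467, 17]);


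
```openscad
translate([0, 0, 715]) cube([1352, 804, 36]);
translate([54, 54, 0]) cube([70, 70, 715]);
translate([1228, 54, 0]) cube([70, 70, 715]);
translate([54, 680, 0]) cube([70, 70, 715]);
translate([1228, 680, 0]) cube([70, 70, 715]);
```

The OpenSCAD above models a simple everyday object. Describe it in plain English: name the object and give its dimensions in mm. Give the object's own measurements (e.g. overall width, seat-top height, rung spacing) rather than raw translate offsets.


A rectangular dining table. The top is 1352×804×36 mm with its upper surface at z = 751 mm. It stands on four 70×70 mm square legs, each inset 54 mm from the nearest pair of top edges, running from the floor to the underside of the top.


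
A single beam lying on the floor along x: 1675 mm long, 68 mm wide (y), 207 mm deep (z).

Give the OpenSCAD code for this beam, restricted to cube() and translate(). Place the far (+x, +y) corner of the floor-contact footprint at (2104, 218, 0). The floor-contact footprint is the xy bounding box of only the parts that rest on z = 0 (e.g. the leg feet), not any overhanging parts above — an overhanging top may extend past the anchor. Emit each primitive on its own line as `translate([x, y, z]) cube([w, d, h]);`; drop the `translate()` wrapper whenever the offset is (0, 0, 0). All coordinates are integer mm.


translate([429, 150, 0]) cube([1675, 68, 207]);


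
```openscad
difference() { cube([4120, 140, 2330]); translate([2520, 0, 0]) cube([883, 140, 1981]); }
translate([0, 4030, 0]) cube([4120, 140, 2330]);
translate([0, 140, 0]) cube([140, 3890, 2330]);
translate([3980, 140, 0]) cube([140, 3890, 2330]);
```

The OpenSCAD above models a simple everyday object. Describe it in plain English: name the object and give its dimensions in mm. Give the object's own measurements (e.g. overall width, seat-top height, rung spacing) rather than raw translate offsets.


A single room: four walls, each 2330 mm tall and 140 mm thick, enclosing an outside footprint 4120×4170 mm (x × y), no floor or roof. The front and back walls (−y and +y sides) run the full x-width; the side walls fit between their inner faces. A door opening 883 mm wide and 1981 mm tall is cut through the front wall from the floor up, its −x edge 2520 mm from the wall's −x end.


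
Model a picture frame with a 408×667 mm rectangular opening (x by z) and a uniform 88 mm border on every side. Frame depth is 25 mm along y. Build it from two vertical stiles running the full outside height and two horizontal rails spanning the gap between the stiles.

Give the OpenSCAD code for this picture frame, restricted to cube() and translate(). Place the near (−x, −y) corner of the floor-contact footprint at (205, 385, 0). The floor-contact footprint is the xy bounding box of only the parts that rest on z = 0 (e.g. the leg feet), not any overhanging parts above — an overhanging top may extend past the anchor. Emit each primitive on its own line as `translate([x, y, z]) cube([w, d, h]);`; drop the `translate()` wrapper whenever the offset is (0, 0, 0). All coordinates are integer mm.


translate([205, 385, 0]) cube([88, 25, 843]);
translate([701, 385, 0]) cube([88, 25, 843]);
translate([293, 385, 0]) cube([408, 25, 88]);
translate([293, 385, 755]) cube([408, 25, 88]);


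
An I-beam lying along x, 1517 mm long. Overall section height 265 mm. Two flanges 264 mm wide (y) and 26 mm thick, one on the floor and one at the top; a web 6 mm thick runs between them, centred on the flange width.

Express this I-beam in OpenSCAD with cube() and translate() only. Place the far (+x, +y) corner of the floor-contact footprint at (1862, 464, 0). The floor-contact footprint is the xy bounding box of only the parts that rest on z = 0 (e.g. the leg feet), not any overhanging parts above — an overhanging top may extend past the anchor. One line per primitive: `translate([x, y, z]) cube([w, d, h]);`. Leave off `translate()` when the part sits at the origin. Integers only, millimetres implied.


translate([345, 200, 0]) cube([1517, 264, 26]);
translate([345, 329, 26]) cube([1517, 6, 213]);
translate([345, 200, 239]) cube([1517, 264, 26]);


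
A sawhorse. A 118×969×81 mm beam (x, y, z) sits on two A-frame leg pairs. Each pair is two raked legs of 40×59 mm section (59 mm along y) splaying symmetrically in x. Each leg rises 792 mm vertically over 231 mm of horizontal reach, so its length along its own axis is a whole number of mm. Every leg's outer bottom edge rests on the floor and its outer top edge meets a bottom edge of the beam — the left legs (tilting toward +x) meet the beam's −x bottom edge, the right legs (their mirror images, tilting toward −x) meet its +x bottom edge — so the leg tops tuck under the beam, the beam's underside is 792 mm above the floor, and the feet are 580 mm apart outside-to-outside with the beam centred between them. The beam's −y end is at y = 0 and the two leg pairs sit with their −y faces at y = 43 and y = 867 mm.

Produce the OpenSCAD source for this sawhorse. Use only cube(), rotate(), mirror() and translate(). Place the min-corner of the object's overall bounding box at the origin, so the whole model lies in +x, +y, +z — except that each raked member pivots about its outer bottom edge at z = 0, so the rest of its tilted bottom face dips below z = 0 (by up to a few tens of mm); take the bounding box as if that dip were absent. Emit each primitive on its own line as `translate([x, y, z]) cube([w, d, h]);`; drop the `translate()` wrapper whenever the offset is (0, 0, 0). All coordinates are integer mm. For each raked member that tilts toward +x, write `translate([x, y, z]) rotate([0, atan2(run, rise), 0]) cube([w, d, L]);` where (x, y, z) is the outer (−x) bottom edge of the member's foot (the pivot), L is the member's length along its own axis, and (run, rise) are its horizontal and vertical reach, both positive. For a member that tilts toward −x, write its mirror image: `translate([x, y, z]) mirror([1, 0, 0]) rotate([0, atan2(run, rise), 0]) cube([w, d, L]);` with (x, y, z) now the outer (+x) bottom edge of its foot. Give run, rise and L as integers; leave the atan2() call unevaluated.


translate([231, 0, 792]) cube([118, 969, 81]);
translate([0, 43, 0]) rotate([0, atan2(231, 792), 0]) cube([40, 59, 825]);
translate([580, 43, 0]) mirror([1, 0, 0]) rotate([0, atan2(231, 792), 0]) cube([40, 59, 825]);
translate([0, 867, 0]) rotate([0, atan2(231, 792), 0]) cube([40, 59, 825]);
translate([580, 867, 0]) mirror([1, 0, 0]) rotate([0, atan2(231, 792), 0]) cube([40, 59, 825]);


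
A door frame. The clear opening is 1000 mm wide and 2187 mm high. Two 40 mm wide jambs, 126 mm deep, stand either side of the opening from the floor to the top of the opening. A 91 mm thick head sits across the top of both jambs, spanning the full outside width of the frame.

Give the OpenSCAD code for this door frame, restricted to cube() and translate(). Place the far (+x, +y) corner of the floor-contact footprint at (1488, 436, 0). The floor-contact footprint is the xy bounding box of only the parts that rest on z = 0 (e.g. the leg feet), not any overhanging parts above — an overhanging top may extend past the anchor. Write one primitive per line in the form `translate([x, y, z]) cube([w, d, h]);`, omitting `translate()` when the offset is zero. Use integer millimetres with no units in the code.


translate([408, 310, 0]) cube([40, 126, 2187]);
translate([1448, 310, 0]) cube([40, 126, 2187]);
translate([408, 310, 2187]) cube([1080, 126, 91]);


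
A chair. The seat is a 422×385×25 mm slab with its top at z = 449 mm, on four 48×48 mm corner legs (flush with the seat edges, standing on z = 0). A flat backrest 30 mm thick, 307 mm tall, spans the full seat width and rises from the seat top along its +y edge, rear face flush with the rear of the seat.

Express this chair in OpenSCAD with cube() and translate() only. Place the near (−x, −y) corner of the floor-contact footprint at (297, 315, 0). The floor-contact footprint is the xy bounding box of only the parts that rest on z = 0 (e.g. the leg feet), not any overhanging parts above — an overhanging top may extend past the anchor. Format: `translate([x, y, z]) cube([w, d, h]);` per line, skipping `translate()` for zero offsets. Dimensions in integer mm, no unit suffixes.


// leg_h = 449 - 25 = 424
translate([297, 315, 424]) cube([422, 385, 25]);
translate([297, 315, 0]) cube([48, 48, 424]);
translate([671, 315, 0]) cube([48, 48, 424]);
translate([297, 652, 0]) cube([48, 48, 424]);
translate([671, 652, 0]) cube([48, 48, 424]);
translate([297, 670, 449]) cube([422, 30, 307]);


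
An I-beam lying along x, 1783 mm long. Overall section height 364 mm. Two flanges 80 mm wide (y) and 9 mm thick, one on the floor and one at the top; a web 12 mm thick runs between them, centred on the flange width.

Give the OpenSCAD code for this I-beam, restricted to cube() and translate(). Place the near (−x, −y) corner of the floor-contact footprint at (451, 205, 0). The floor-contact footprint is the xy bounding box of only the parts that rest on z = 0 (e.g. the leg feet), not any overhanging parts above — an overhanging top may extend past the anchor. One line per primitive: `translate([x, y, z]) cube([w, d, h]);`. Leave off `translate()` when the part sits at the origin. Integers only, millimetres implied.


translate([451, 205, 0]) cube([1783, 80, 9]);
translate([451, 239, 9]) cube([1783, 12, 346]);
translate([451, 205, 355]) cube([1783, 80, 9]);


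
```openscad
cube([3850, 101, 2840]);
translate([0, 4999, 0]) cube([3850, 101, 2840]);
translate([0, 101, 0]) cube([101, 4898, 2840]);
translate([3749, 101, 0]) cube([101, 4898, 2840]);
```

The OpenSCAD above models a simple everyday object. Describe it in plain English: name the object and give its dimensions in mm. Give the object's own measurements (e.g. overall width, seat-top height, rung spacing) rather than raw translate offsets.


The wall frame of a small rectangular building: four walls, each 2840 mm tall and 101 mm thick, enclosing a footprint 3850 mm (x) by 5100 mm (y) outside-to-outside, with no floor or roof. The front and back walls (the −y and +y sides) span the full width; the two side walls fit between them.


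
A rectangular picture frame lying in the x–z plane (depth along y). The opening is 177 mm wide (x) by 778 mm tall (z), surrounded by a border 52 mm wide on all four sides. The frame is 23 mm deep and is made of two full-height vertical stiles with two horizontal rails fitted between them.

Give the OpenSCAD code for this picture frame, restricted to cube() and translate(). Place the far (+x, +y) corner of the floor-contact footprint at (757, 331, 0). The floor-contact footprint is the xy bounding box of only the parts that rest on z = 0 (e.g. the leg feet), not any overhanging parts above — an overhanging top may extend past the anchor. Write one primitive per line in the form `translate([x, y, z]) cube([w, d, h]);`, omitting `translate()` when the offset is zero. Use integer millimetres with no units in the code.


translate([476, 308, 0]) cube([52, 23, 882]);
translate([705, 308, 0]) cube([52, 23, 882]);
translate([528, 308, 0]) cube([177, 23, 52]);
translate([528, 308, 830]) cube([177, 23, 52]);


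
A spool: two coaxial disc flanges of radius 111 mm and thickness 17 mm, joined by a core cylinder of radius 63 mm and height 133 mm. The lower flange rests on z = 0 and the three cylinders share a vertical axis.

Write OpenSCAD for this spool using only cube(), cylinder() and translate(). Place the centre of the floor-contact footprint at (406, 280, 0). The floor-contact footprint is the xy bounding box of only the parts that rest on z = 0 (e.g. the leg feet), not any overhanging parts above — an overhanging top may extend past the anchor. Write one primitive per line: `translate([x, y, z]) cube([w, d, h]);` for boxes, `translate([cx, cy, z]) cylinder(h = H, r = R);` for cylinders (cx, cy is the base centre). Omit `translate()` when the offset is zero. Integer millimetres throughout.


translate([406, 280, 0]) cylinder(h = 17, r = 111);
translate([406, 280, 17]) cylinder(h = 133, r = 63);
translate([406, 280, 150]) cylinder(h = 17, r = 111);
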